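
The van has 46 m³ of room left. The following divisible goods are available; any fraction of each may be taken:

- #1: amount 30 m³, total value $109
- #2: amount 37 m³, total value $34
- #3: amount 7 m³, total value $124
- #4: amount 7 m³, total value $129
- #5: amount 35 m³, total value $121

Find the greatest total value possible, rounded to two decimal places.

Take in order of value per unit:
- #4 (129/7 per unit): all 7 → value 129, running total 129.00
- #3 (124/7 per unit): all 7 → value 124, running total 253.00
- #1 (109/30 per unit): all 30 → value 109, running total 362.00
- #5 (121/35 per unit): 2 of 35 → value 2×121/35 = 6.9143, running total 368.91
Total 368.91.

368.91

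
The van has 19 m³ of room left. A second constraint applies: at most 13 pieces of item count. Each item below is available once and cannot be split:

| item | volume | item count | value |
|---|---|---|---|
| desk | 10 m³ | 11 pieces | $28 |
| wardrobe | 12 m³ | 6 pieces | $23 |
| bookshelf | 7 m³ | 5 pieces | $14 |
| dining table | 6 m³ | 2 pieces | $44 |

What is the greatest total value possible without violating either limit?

Feasible sets respecting both limits:
- desk+dining table: volume 16, item count 13, value 72
- wardrobe+dining table: volume 18, item count 8, value 67
- bookshelf+dining table: volume 13, item count 7, value 58
- dining table: volume 6, item count 2, value 44
Best: $72.

$72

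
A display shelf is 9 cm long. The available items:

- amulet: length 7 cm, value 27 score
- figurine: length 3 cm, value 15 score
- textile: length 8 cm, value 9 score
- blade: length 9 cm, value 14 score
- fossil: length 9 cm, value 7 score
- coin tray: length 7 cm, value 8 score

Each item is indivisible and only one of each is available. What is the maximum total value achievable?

Check high-value combinations within 9 cm:
- amulet: length 7, value 27
- figurine: length 3, value 15
- blade: length 9, value 14
Best: 27 score.

27 score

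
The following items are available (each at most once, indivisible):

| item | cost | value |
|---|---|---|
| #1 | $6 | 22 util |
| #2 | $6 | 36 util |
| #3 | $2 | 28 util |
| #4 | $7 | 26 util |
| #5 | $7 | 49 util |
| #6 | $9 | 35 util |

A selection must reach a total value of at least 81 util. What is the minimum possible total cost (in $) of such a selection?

13

Subsets with value ≥ 81, sorted by total cost:
- #2+#5: cost 13, value 85
- #1+#2+#3: cost 14, value 86
- #2+#3+#5: cost 15, value 113
- #1+#3+#5: cost 15, value 99
Minimum cost: 13 $.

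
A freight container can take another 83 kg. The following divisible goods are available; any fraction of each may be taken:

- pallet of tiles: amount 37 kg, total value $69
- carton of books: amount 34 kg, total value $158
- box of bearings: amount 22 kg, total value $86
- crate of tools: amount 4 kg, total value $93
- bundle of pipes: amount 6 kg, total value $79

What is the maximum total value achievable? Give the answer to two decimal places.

Take in order of value per unit:
- crate of tools (93/4 per unit): all 4 → value 93, running total 93.00
- bundle of pipes (79/6 per unit): all 6 → value 79, running total 172.00
- carton of books (158/34 per unit): all 34 → value 158, running total 330.00
- box of bearings (86/22 per unit): all 22 → value 86, running total 416.00
- pallet of tiles (69/37 per unit): 17 of 37 → value 17×69/37 = 31.7027, running total 447.70
Total 447.70.

447.70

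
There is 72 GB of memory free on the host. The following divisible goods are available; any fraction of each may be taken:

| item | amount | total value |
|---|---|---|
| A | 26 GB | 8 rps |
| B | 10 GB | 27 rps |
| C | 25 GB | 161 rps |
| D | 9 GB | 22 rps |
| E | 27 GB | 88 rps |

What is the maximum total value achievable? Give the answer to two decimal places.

298.31

Take in order of value per unit:
- C (161/25 per unit): all 25 → value 161, running total 161.00
- E (88/27 per unit): all 27 → value 88, running total 249.00
- B (27/10 per unit): all 10 → value 27, running total 276.00
- D (22/9 per unit): all 9 → value 22, running total 298.00
- A (8/26 per unit): 1 of 26 → value 1×8/26 = 0.3077, running total 298.31
Total 298.31.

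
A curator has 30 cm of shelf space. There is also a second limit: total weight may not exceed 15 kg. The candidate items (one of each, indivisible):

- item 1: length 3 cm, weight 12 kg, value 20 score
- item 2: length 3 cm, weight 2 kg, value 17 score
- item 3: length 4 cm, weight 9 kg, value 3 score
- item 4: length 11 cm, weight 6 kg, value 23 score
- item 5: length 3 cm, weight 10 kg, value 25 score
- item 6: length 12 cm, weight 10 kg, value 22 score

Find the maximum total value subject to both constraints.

42 score

Feasible sets respecting both limits:
- item 2+item 5: length 6, weight 12, value 42
- item 2+item 4: length 14, weight 8, value 40
- item 2+item 6: length 15, weight 12, value 39
- item 1+item 2: length 6, weight 14, value 37
Best: 42 score.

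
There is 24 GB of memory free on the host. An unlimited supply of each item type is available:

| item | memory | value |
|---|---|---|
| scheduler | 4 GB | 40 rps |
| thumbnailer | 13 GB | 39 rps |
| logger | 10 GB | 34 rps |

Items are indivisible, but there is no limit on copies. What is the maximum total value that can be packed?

240 rps

Best value-per-unit is scheduler at 40/4, and filling with it alone uses memory 6×4=24. No mix of the others beats 6×40 = 240.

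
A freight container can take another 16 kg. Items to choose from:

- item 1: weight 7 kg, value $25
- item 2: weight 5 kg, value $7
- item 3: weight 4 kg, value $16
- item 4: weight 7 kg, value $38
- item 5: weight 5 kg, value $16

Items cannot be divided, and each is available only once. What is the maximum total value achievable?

Check high-value combinations within 16 kg:
- item 3+item 4+item 5: weight 4+7+5=16, value 16+38+16=70
- item 1+item 4: weight 7+7=14, value 25+38=63
- item 2+item 3+item 4: weight 5+4+7=16, value 7+16+38=61
- item 1+item 3+item 5: weight 7+4+5=16, value 25+16+16=57
Best: $70.

$70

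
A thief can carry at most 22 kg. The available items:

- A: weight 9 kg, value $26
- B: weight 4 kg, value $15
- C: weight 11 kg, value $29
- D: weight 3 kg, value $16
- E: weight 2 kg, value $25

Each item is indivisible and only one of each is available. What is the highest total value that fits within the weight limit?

$85

This is a 0/1 knapsack; check combinations near the capacity.
- B+C+D+E: weight 4+11+3+2=20, value 15+29+16+25=85
- A+B+D+E: weight 9+4+3+2=18, value 26+15+16+25=82
- A+C+E: weight 9+11+2=22, value 26+29+25=80
- C+D+E: weight 11+3+2=16, value 29+16+25=70
Best: $85.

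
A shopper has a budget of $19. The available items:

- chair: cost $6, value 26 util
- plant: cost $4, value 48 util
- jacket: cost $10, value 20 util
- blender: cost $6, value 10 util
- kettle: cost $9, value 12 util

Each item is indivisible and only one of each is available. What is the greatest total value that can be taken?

Check high-value combinations within $19:
- chair+plant+kettle: cost 6+4+9=19, value 26+48+12=86
- chair+plant+blender: cost 6+4+6=16, value 26+48+10=84
- chair+plant: cost 6+4=10, value 26+48=74
- plant+blender+kettle: cost 4+6+9=19, value 48+10+12=70
- plant+jacket: cost 4+10=14, value 48+20=68
Best: 86 util.

86 util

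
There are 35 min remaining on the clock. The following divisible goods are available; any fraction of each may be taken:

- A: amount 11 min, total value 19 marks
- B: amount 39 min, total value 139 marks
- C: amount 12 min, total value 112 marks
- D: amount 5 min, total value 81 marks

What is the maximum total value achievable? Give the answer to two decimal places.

257.15

Take in order of value per unit:
- D (81/5 per unit): all 5 → value 81, running total 81.00
- C (112/12 per unit): all 12 → value 112, running total 193.00
- B (139/39 per unit): 18 of 39 → value 18×139/39 = 64.1538, running total 257.15
Total 257.15.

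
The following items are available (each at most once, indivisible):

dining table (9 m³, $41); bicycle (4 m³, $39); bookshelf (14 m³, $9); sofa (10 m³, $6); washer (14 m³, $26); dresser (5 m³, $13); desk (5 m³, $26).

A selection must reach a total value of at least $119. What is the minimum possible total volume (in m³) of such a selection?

Subsets with value ≥ 119, sorted by total volume:
- dining table+bicycle+dresser+desk: volume 23, value 119
- dining table+bicycle+washer+desk: volume 32, value 132
Minimum volume: 23 m³.

23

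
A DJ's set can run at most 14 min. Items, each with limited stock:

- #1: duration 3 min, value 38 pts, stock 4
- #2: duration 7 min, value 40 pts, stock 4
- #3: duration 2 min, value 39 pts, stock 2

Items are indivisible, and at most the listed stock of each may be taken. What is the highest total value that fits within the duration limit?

192 pts

Top feasible selections:
- 3×#1 + 2×#3: duration 13, value 192
- 4×#1 + 1×#3: duration 14, value 191
- 1×#1 + 1×#2 + 2×#3: duration 14, value 156
- 2×#1 + 2×#3: duration 10, value 154
Best: 192 pts.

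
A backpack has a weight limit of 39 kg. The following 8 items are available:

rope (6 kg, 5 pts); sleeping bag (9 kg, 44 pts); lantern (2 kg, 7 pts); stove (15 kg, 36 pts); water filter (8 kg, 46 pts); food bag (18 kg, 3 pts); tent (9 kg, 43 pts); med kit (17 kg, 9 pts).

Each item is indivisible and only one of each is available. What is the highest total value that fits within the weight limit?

This is a 0/1 knapsack; check combinations near the capacity.
- rope+sleeping bag+lantern+water filter+tent: weight 6+9+2+8+9=34, value 5+44+7+46+43=145
- sleeping bag+lantern+water filter+tent: weight 9+2+8+9=28, value 44+7+46+43=140
- rope+sleeping bag+water filter+tent: weight 6+9+8+9=32, value 5+44+46+43=138
Best: 145 pts.

145 pts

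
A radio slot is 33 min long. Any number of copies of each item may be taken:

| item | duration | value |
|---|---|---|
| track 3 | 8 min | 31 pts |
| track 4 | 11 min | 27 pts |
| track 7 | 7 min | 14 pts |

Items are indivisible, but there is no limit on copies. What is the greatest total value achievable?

Best value-per-unit is track 3 at 31/8, and filling with it alone uses duration 4×8=32. No mix of the others beats 4×31 = 124.

124 pts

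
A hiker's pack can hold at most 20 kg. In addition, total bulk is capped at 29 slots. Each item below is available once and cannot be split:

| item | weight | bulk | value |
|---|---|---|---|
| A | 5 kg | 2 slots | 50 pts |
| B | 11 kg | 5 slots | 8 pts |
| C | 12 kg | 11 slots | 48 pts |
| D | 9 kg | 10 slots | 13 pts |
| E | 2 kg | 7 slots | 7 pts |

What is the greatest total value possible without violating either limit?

105 pts

Feasible sets respecting both limits:
- A+C+E: weight 19, bulk 20, value 105
- A+C: weight 17, bulk 13, value 98
- A+D+E: weight 16, bulk 19, value 70
- A+B+E: weight 18, bulk 14, value 65
Best: 105 pts.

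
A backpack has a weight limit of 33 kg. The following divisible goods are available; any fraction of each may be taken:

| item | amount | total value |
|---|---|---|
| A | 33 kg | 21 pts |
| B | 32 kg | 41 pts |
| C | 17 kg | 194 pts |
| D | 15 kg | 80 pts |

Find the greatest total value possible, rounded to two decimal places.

Take in order of value per unit:
- C (194/17 per unit): all 17 → value 194, running total 194.00
- D (80/15 per unit): all 15 → value 80, running total 274.00
- B (41/32 per unit): 1 of 32 → value 1×41/32 = 1.2813, running total 275.28
Total 275.28.

275.28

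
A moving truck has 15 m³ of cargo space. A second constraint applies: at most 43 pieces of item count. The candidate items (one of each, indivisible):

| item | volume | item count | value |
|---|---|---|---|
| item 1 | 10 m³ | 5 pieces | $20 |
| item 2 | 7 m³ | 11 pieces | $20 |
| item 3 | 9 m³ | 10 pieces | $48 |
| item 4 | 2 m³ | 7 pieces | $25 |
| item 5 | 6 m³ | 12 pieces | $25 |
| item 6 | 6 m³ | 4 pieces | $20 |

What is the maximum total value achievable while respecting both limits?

Feasible sets respecting both limits:
- item 3+item 4: volume 11, item count 17, value 73
- item 3+item 5: volume 15, item count 22, value 73
- item 2+item 4+item 5: volume 15, item count 30, value 70
Best: $73.

$73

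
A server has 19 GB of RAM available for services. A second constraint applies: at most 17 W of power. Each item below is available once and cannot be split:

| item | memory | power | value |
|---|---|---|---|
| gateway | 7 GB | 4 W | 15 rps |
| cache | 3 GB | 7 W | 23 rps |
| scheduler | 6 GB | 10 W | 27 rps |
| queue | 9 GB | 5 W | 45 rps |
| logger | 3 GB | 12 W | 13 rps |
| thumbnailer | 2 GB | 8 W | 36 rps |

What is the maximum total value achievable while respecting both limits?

96 rps

Feasible sets respecting both limits:
- gateway+queue+thumbnailer: memory 18, power 17, value 96
- gateway+cache+queue: memory 19, power 16, value 83
- queue+thumbnailer: memory 11, power 13, value 81
Best: 96 rps.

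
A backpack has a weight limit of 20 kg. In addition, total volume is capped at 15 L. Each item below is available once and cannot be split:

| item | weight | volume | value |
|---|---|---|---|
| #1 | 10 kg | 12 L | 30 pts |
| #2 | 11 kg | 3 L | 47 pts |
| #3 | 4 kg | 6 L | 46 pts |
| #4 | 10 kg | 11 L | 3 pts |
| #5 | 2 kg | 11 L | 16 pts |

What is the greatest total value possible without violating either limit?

93 pts

Feasible sets respecting both limits:
- #2+#3: weight 15, volume 9, value 93
- #2+#5: weight 13, volume 14, value 63
- #2: weight 11, volume 3, value 47
- #3: weight 4, volume 6, value 46
Best: 93 pts.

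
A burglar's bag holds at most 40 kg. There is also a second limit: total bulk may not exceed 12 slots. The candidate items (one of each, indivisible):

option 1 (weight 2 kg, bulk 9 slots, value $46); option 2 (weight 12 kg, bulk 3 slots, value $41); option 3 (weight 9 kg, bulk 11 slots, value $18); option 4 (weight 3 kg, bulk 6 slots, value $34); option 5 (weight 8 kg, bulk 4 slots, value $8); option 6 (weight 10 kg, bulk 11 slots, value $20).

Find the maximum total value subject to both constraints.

$87

Feasible sets respecting both limits:
- option 1+option 2: weight 14, bulk 12, value 87
- option 2+option 4: weight 15, bulk 9, value 75
- option 2+option 5: weight 20, bulk 7, value 49
- option 1: weight 2, bulk 9, value 46
Best: $87.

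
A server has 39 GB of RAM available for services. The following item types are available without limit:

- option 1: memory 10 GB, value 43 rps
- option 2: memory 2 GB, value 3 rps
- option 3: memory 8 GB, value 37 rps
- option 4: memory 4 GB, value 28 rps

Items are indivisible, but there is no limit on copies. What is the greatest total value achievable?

Best value-per-unit is option 4 at 28/4; filling with it alone gives 9×28 = 252.
Optimal mix: 1×option 2 + 9×option 4 → memory 38, value 255.

255 rps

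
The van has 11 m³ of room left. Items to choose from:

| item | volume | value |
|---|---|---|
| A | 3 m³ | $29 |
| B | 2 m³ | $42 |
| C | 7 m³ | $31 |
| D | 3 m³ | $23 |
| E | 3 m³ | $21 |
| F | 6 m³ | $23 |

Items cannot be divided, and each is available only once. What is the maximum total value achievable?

$115

Check high-value combinations within 11 m³:
- A+B+D+E: volume 3+2+3+3=11, value 29+42+23+21=115
- A+B+D: volume 3+2+3=8, value 29+42+23=94
- A+B+F: volume 3+2+6=11, value 29+42+23=94
- A+B+E: volume 3+2+3=8, value 29+42+21=92
Best: $115.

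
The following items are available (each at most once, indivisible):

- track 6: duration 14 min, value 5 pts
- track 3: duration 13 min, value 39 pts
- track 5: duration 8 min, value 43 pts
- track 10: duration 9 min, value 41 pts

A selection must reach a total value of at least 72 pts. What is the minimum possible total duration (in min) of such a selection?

Subsets with value ≥ 72, sorted by total duration:
- track 5+track 10: duration 17, value 84
- track 3+track 5: duration 21, value 82
Minimum duration: 17 min.

17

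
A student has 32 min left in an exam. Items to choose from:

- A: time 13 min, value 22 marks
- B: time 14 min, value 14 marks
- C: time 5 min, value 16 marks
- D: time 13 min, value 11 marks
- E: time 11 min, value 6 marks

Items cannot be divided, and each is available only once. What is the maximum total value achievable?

Check high-value combinations within 32 min:
- A+B+C: time 13+14+5=32, value 22+14+16=52
- A+C+D: time 13+5+13=31, value 22+16+11=49
- A+C+E: time 13+5+11=29, value 22+16+6=44
- B+C+D: time 14+5+13=32, value 14+16+11=41
Best: 52 marks.

52 marks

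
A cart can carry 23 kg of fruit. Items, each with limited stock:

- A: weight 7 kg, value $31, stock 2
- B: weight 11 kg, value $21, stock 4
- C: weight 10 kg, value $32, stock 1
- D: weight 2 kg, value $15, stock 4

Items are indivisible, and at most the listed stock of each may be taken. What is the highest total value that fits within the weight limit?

$122

Top feasible selections:
- 2×A + 4×D: weight 22, value 122
- 1×A + 1×C + 3×D: weight 23, value 108
- 2×A + 3×D: weight 20, value 107
- 1×A + 1×C + 2×D: weight 21, value 93
Best: $122.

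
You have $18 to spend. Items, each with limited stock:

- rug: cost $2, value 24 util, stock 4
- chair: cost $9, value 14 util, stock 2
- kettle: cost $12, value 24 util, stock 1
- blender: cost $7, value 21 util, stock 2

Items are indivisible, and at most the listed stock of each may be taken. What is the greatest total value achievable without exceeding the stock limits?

Top feasible selections:
- 4×rug + 1×blender: cost 15, value 117
- 4×rug + 1×chair: cost 17, value 110
- 4×rug: cost 8, value 96
Best: 117 util.

117 util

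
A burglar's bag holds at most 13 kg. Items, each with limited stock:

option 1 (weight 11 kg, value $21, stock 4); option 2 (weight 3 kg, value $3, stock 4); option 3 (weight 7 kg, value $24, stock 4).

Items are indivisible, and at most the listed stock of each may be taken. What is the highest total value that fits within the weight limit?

Best selections within weight 13 and stock limits:
- 2×option 2 + 1×option 3: weight 13, value 30
- 1×option 2 + 1×option 3: weight 10, value 27
- 1×option 3: weight 7, value 24
- 1×option 1: weight 11, value 21
Best: $30.

$30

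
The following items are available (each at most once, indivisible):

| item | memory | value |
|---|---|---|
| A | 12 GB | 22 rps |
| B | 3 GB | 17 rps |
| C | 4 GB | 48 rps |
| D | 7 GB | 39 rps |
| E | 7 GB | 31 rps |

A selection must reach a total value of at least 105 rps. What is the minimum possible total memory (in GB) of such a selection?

18

Subsets with value ≥ 105, sorted by total memory:
- C+D+E: memory 18, value 118
- B+C+D+E: memory 21, value 135
- A+C+D: memory 23, value 109
Minimum memory: 18 GB.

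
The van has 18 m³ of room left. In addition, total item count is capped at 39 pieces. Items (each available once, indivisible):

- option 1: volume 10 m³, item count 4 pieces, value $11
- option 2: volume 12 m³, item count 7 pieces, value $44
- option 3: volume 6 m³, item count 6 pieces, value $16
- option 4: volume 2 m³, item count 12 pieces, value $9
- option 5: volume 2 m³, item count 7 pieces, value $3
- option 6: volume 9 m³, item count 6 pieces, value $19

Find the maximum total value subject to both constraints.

Feasible sets respecting both limits:
- option 2+option 3: volume 18, item count 13, value 60
- option 2+option 4+option 5: volume 16, item count 26, value 56
- option 2+option 4: volume 14, item count 19, value 53
- option 2+option 5: volume 14, item count 14, value 47
Best: $60.

$60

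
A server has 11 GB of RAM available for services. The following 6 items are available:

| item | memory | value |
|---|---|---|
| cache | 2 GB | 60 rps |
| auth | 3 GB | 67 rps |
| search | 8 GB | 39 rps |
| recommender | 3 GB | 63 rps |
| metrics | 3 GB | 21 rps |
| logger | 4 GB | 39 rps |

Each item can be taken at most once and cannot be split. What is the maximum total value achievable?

This is a 0/1 knapsack; check combinations near the capacity.
- cache+auth+recommender+metrics: memory 2+3+3+3=11, value 60+67+63+21=211
- cache+auth+recommender: memory 2+3+3=8, value 60+67+63=190
- auth+recommender+logger: memory 3+3+4=10, value 67+63+39=169
Best: 211 rps.

211 rps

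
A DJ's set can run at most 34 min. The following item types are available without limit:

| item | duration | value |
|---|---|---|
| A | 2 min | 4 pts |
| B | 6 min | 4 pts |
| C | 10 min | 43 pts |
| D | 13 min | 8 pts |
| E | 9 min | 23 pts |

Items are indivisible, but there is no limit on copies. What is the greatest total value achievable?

137 pts

Best value-per-unit is C at 43/10; filling with it alone gives 3×43 = 129.
Optimal mix: 2×A + 3×C → duration 34, value 137.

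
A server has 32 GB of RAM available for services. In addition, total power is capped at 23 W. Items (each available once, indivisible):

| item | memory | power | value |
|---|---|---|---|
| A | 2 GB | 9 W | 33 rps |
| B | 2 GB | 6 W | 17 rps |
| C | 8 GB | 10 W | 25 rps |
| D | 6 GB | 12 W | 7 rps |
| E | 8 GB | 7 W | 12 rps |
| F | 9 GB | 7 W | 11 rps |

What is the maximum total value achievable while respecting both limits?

62 rps

Feasible sets respecting both limits:
- A+B+E: memory 12, power 22, value 62
- A+B+F: memory 13, power 22, value 61
- A+C: memory 10, power 19, value 58
- A+E+F: memory 19, power 23, value 56
Best: 62 rps.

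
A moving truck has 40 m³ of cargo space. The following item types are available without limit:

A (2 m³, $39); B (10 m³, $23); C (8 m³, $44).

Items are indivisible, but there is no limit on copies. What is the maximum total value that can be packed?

Best value-per-unit is A at 39/2, and filling with it alone uses volume 20×2=40. No mix of the others beats 20×39 = 780.

$780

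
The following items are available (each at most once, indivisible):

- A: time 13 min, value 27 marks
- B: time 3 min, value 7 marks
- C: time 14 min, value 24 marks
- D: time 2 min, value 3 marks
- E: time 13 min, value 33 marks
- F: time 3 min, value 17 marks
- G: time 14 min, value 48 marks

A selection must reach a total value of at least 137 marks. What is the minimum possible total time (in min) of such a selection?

57

Subsets with value ≥ 137, sorted by total time:
- A+C+E+F+G: time 57, value 149
- A+B+C+E+G: time 57, value 139
- A+C+D+E+F+G: time 59, value 152
Minimum time: 57 min.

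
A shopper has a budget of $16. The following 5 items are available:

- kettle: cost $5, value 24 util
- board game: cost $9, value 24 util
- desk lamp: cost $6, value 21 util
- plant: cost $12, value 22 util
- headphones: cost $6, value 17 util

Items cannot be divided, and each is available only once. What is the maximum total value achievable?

This is a 0/1 knapsack; check combinations near the capacity.
- kettle+board game: cost 5+9=14, value 24+24=48
- kettle+desk lamp: cost 5+6=11, value 24+21=45
- board game+desk lamp: cost 9+6=15, value 24+21=45
- kettle+headphones: cost 5+6=11, value 24+17=41
- board game+headphones: cost 9+6=15, value 24+17=41
Best: 48 util.

48 util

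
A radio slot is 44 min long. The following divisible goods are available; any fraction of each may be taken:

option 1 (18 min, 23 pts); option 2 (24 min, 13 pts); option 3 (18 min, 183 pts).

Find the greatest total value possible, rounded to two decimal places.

210.33

Take in order of value per unit:
- option 3 (183/18 per unit): all 18 → value 183, running total 183.00
- option 1 (23/18 per unit): all 18 → value 23, running total 206.00
- option 2 (13/24 per unit): 8 of 24 → value 8×13/24 = 4.3333, running total 210.33
Total 210.33.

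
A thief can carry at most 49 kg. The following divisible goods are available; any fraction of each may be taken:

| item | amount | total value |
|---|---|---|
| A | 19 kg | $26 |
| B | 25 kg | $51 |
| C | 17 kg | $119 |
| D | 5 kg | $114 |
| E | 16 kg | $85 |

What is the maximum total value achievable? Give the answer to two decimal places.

Take in order of value per unit:
- D (114/5 per unit): all 5 → value 114, running total 114.00
- C (119/17 per unit): all 17 → value 119, running total 233.00
- E (85/16 per unit): all 16 → value 85, running total 318.00
- B (51/25 per unit): 11 of 25 → value 11×51/25 = 22.4400, running total 340.44
Total 340.44.

340.44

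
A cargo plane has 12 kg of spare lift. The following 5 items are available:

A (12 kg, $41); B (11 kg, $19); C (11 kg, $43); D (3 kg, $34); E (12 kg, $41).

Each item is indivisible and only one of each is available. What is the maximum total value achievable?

Check high-value combinations within 12 kg:
- C: weight 11, value 43
- A: weight 12, value 41
- E: weight 12, value 41
- D: weight 3, value 34
- B: weight 11, value 19
Best: $43.

$43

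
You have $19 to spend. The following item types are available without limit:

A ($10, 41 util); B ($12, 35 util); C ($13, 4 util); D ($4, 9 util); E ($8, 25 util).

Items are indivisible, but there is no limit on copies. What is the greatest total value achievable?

66 util

Best value-per-unit is A at 41/10; filling with it alone gives 1×41 = 41.
Optimal mix: 1×A + 1×E → cost 18, value 66.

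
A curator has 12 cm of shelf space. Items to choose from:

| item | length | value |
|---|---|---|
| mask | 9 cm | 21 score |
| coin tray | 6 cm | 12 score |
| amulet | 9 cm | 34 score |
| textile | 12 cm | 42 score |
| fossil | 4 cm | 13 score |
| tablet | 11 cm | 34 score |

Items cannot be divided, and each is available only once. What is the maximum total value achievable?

Check high-value combinations within 12 cm:
- textile: length 12, value 42
- amulet: length 9, value 34
- tablet: length 11, value 34
- coin tray+fossil: length 6+4=10, value 12+13=25
Best: 42 score.

42 score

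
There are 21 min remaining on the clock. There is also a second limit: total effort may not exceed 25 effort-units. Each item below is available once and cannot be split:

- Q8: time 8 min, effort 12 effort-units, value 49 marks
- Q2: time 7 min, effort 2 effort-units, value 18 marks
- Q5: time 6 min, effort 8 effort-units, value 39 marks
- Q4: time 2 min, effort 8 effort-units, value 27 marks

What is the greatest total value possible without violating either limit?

106 marks

Feasible sets respecting both limits:
- Q8+Q2+Q5: time 21, effort 22, value 106
- Q8+Q2+Q4: time 17, effort 22, value 94
- Q8+Q5: time 14, effort 20, value 88
- Q2+Q5+Q4: time 15, effort 18, value 84
Best: 106 marks.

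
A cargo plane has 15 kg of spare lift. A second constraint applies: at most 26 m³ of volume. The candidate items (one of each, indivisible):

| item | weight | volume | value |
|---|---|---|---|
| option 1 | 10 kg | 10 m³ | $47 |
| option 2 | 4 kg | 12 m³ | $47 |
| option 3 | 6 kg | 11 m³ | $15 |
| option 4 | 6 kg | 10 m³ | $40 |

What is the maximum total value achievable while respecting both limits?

Feasible sets respecting both limits:
- option 1+option 2: weight 14, volume 22, value 94
- option 2+option 4: weight 10, volume 22, value 87
- option 2+option 3: weight 10, volume 23, value 62
Best: $94.

$94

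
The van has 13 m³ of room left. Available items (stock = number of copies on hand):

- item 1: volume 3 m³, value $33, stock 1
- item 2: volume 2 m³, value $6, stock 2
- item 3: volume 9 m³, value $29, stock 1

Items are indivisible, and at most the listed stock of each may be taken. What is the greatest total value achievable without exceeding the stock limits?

$62

Top feasible selections:
- 1×item 1 + 1×item 3: volume 12, value 62
- 1×item 1 + 2×item 2: volume 7, value 45
- 2×item 2 + 1×item 3: volume 13, value 41
- 1×item 1 + 1×item 2: volume 5, value 39
Best: $62.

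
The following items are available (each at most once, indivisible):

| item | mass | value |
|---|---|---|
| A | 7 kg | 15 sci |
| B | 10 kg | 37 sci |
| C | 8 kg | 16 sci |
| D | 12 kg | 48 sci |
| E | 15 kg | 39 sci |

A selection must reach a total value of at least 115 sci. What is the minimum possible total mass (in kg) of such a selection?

Subsets with value ≥ 115, sorted by total mass:
- B+D+E: mass 37, value 124
- A+B+C+D: mass 37, value 116
- A+C+D+E: mass 42, value 118
- A+B+D+E: mass 44, value 139
Minimum mass: 37 kg.

37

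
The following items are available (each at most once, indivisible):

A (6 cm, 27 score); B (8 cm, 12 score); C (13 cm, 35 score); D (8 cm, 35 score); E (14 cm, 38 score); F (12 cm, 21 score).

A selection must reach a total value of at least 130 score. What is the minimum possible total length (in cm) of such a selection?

Subsets with value ≥ 130, sorted by total length:
- A+C+D+E: length 41, value 135
- A+B+C+D+F: length 47, value 130
- A+B+D+E+F: length 48, value 133
- A+B+C+D+E: length 49, value 147
Minimum length: 41 cm.

41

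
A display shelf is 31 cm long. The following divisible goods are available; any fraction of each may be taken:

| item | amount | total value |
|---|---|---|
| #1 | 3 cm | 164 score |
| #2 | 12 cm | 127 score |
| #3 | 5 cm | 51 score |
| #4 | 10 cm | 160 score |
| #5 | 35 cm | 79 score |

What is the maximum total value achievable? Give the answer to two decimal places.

504.26

Take in order of value per unit:
- #1 (164/3 per unit): all 3 → value 164, running total 164.00
- #4 (160/10 per unit): all 10 → value 160, running total 324.00
- #2 (127/12 per unit): all 12 → value 127, running total 451.00
- #3 (51/5 per unit): all 5 → value 51, running total 502.00
- #5 (79/35 per unit): 1 of 35 → value 1×79/35 = 2.2571, running total 504.26
Total 504.26.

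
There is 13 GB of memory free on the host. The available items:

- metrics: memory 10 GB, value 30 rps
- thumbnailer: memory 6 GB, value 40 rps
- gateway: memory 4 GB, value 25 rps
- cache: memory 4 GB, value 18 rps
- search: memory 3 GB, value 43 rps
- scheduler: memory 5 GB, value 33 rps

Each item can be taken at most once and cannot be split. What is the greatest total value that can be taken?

108 rps

Check high-value combinations within 13 GB:
- thumbnailer+gateway+search: memory 6+4+3=13, value 40+25+43=108
- gateway+search+scheduler: memory 4+3+5=12, value 25+43+33=101
- thumbnailer+cache+search: memory 6+4+3=13, value 40+18+43=101
- cache+search+scheduler: memory 4+3+5=12, value 18+43+33=94
- gateway+cache+search: memory 4+4+3=11, value 25+18+43=86
Best: 108 rps.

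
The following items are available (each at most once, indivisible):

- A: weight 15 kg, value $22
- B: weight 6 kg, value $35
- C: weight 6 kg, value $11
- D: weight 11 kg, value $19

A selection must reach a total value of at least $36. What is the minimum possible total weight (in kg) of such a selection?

12

Subsets with value ≥ 36, sorted by total weight:
- B+C: weight 12, value 46
- B+D: weight 17, value 54
- A+B: weight 21, value 57
- B+C+D: weight 23, value 65
Minimum weight: 12 kg.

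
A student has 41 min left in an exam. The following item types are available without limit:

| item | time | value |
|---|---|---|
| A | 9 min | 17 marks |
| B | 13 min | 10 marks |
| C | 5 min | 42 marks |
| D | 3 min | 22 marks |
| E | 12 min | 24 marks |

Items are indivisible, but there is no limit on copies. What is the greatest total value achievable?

Best value-per-unit is C at 42/5; filling with it alone gives 8×42 = 336.
Optimal mix: 7×C + 2×D → time 41, value 338.

338 marks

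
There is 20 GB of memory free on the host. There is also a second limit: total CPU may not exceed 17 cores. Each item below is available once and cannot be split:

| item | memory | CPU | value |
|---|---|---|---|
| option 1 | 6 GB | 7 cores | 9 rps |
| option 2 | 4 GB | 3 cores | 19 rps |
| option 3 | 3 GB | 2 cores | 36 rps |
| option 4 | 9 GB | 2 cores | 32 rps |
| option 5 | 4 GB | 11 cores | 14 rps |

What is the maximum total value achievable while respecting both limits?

Feasible sets respecting both limits:
- option 2+option 3+option 4: memory 16, CPU 7, value 87
- option 3+option 4+option 5: memory 16, CPU 15, value 82
- option 1+option 3+option 4: memory 18, CPU 11, value 77
Best: 87 rps.

87 rps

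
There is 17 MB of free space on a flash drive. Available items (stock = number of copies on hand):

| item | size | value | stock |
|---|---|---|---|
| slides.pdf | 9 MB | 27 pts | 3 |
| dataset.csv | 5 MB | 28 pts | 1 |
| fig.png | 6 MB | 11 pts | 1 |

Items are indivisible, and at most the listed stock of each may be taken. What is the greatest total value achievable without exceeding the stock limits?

Best selections within size 17 and stock limits:
- 1×slides.pdf + 1×dataset.csv: size 14, value 55
- 1×dataset.csv + 1×fig.png: size 11, value 39
Best: 55 pts.

55 pts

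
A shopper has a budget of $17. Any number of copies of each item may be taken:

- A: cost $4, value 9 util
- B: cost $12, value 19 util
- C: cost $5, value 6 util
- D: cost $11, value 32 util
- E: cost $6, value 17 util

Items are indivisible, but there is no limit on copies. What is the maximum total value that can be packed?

49 util

Best value-per-unit is D at 32/11; filling with it alone gives 1×32 = 32.
Optimal mix: 1×D + 1×E → cost 17, value 49.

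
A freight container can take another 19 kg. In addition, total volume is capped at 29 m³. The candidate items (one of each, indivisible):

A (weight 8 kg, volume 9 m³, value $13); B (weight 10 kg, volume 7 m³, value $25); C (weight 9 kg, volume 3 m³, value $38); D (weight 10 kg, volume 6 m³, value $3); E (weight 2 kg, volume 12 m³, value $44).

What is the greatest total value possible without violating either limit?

Feasible sets respecting both limits:
- A+C+E: weight 19, volume 24, value 95
- C+E: weight 11, volume 15, value 82
- B+E: weight 12, volume 19, value 69
Best: $95.

$95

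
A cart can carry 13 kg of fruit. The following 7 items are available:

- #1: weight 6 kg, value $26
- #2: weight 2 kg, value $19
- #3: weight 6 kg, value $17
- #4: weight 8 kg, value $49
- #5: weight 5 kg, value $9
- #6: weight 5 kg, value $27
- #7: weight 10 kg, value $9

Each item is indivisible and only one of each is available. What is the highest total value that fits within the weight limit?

$76

Check high-value combinations within 13 kg:
- #4+#6: weight 8+5=13, value 49+27=76
- #1+#2+#6: weight 6+2+5=13, value 26+19+27=72
- #2+#4: weight 2+8=10, value 19+49=68
- #2+#3+#6: weight 2+6+5=13, value 19+17+27=63
Best: $76.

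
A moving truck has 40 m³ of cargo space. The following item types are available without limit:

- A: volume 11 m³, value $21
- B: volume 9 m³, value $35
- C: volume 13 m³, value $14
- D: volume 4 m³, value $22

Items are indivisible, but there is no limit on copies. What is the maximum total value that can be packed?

Best value-per-unit is D at 22/4, and filling with it alone uses volume 10×4=40. No mix of the others beats 10×22 = 220.

$220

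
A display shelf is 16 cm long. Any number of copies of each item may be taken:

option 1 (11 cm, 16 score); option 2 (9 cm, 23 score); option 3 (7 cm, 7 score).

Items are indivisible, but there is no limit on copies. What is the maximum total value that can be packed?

30 score

Best value-per-unit is option 2 at 23/9; filling with it alone gives 1×23 = 23.
Optimal mix: 1×option 2 + 1×option 3 → length 16, value 30.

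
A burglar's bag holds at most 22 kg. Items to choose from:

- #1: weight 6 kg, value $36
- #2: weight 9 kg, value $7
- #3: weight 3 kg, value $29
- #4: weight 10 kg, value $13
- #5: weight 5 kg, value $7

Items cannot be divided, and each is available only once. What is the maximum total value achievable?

Check high-value combinations within 22 kg:
- #1+#3+#4: weight 6+3+10=19, value 36+29+13=78
- #1+#3+#5: weight 6+3+5=14, value 36+29+7=72
- #1+#2+#3: weight 6+9+3=18, value 36+7+29=72
- #1+#3: weight 6+3=9, value 36+29=65
- #1+#4+#5: weight 6+10+5=21, value 36+13+7=56
Best: $78.

$78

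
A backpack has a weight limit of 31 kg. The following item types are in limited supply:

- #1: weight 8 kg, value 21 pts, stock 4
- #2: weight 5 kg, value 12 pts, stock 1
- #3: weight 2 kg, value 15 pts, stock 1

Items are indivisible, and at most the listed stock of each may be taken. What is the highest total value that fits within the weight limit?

90 pts

Top feasible selections:
- 3×#1 + 1×#2 + 1×#3: weight 31, value 90
- 3×#1 + 1×#3: weight 26, value 78
Best: 90 pts.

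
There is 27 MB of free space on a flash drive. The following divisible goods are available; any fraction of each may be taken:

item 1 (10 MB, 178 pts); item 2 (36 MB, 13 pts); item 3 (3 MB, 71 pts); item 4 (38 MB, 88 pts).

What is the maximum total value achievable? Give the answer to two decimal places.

Take in order of value per unit:
- item 3 (71/3 per unit): all 3 → value 71, running total 71.00
- item 1 (178/10 per unit): all 10 → value 178, running total 249.00
- item 4 (88/38 per unit): 14 of 38 → value 14×88/38 = 32.4211, running total 281.42
Total 281.42.

281.42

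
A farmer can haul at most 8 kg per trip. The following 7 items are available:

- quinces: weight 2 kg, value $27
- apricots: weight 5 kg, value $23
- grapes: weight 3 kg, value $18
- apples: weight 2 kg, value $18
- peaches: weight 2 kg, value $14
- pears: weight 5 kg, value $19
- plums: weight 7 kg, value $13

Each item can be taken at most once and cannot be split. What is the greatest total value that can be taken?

This is a 0/1 knapsack; check combinations near the capacity.
- quinces+grapes+apples: weight 2+3+2=7, value 27+18+18=63
- quinces+apples+peaches: weight 2+2+2=6, value 27+18+14=59
- quinces+grapes+peaches: weight 2+3+2=7, value 27+18+14=59
- quinces+apricots: weight 2+5=7, value 27+23=50
Best: $63.

$63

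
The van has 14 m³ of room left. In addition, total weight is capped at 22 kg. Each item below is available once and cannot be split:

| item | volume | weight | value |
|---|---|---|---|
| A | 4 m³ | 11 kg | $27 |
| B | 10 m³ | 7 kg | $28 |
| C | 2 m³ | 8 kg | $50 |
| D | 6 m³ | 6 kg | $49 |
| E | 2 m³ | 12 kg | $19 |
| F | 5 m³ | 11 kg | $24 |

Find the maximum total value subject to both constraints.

$99

Feasible sets respecting both limits:
- C+D: volume 8, weight 14, value 99
- B+C: volume 12, weight 15, value 78
- A+C: volume 6, weight 19, value 77
Best: $99.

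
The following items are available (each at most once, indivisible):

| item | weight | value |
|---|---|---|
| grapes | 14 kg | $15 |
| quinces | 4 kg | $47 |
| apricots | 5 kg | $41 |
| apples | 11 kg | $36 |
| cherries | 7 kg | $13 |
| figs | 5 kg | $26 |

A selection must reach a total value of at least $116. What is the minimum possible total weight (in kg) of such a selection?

Subsets with value ≥ 116, sorted by total weight:
- quinces+apricots+apples: weight 20, value 124
- quinces+apricots+cherries+figs: weight 21, value 127
- quinces+apricots+apples+figs: weight 25, value 150
Minimum weight: 20 kg.

20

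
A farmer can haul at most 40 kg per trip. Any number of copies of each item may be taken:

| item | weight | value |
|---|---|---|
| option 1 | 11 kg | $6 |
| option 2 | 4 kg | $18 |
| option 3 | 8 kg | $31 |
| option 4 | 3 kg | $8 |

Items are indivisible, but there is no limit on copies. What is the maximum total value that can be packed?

Best value-per-unit is option 2 at 18/4, and filling with it alone uses weight 10×4=40. No mix of the others beats 10×18 = 180.

$180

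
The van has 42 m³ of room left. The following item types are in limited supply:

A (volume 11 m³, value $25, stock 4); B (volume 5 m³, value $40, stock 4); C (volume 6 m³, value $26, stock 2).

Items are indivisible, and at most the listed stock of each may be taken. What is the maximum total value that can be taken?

Top feasible selections:
- 4×B + 2×C: volume 32, value 212
- 1×A + 4×B + 1×C: volume 37, value 211
- 2×A + 4×B: volume 42, value 210
Best: $212.

$212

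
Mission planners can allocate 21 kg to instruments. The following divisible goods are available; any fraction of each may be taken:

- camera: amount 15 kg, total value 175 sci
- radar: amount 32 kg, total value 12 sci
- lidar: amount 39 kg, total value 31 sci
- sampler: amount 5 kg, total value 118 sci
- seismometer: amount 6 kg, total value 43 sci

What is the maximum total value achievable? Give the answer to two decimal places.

300.17

Take in order of value per unit:
- sampler (118/5 per unit): all 5 → value 118, running total 118.00
- camera (175/15 per unit): all 15 → value 175, running total 293.00
- seismometer (43/6 per unit): 1 of 6 → value 1×43/6 = 7.1667, running total 300.17
Total 300.17.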